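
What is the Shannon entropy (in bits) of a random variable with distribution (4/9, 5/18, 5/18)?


H = -sum(p_i * log2(p_i)). Terms: -(4/9)*log2(4/9) = 0.519967; -(5/18)*log2(5/18) = 0.513332; -(5/18)*log2(5/18) = 0.513332. H = 0.519967 + 0.513332 + 0.513332 = 1.5466

1.5466 bits


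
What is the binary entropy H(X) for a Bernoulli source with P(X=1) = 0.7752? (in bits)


H = -p*log2(p) - (1-p)*log2(1-p). -0.7752*log2(0.7752) = 0.284777; -0.2248*log2(0.2248) = 0.484059. H = 0.284777 + 0.484059 = 0.7688

0.7688 bits


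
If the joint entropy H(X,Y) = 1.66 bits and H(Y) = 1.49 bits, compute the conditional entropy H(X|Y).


H(X|Y) = H(X,Y) - H(Y) = 1.66 - 1.49 = 0.17

0.17 bits


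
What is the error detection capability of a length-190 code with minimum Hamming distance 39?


Detection capability = d_min - 1 = 39 - 1 = 38

38 errors


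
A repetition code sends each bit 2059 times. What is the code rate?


Rate = k/n = 1/2059

1/2059


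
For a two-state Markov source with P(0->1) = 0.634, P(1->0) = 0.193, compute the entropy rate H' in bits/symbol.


Stationary distribution: pi_0 = p10/(p01+p10) = 0.2334, pi_1 = 0.7666. Entropy rate H' = pi_0*H(p01) + pi_1*H(p10) = 0.2334*0.9476 + 0.7666*0.7077 = 0.7637

0.7637 bits/symbol


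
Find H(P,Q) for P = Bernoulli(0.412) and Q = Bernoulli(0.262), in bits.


H(P,Q) = -p*log2(q) - (1-p)*log2(1-q). -0.412*log2(0.262) = 0.796133; -0.588*log2(0.738) = 0.257725. H(P,Q) = 0.796133 + 0.257725 = 1.0539

1.0539 bits


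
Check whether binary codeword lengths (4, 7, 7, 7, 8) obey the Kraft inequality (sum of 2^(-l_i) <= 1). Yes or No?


Kraft sum = sum(2^(-l_i)) = 0.0898, need <= 1. Result: satisfied (a binary prefix-free code with these lengths exists)

Yes


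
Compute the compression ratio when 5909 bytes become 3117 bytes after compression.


Ratio = original / compressed = 5909 / 3117 = 1.8957

1.8957


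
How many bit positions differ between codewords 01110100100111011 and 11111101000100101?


Count differing positions: ^ . . . ^ . . ^ ^ . . . ^ ^ ^ ^ . = 8 differences

8


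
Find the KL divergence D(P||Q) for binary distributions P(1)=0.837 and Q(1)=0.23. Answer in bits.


KL = p*log2(p/q) + (1-p)*log2((1-p)/(1-q)) = 0.837*log2(0.837/0.23) + 0.163*log2(0.163/0.77) = 1.1947

1.1947 bits


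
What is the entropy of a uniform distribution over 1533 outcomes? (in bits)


H = log2(n) = log2(1533) = 10.5821

10.5821 bits


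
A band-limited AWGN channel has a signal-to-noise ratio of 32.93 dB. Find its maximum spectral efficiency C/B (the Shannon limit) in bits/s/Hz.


SNR_linear = 10^(32.93/10) = 1963.3603; C/B = log2(1 + SNR_linear) = log2(1 + 1963.3603) = 10.9398

10.9398 bits/s/Hz


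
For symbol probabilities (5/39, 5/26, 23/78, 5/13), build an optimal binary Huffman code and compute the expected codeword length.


Huffman construction (repeatedly merge the two least-probable nodes; each merge adds 1 bit to every symbol beneath it): 5/39 + 5/26 = 25/78; 23/78 + 25/78 = 8/13; 5/13 + 8/13 = 1. Resulting codeword lengths (in the order the probabilities were given): (3, 3, 2, 1). L_avg = sum(p_i * l_i) = 5/39*3 + 5/26*3 + 23/78*2 + 5/13*1 = 151/78 = 1.9359

1.9359 bits


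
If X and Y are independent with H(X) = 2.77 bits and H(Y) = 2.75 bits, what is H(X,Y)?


For independent variables, H(X,Y) = H(X) + H(Y) = 2.77 + 2.75 = 5.52

5.52 bits


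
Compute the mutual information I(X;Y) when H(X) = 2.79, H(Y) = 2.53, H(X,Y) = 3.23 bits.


I(X;Y) = H(X) + H(Y) - H(X,Y) = 2.79 + 2.53 - 3.23 = 2.09

2.09 bits


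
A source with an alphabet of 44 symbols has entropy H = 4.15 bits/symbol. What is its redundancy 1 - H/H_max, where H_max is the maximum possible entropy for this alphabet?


H_max = log2(K) = log2(44) = 5.4594 bits/symbol. Redundancy = 1 - H/H_max = 1 - 4.15/5.4594 = 1 - 0.7602 = 0.2398

0.2398


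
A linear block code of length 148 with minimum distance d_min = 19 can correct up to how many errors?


Correction capability = floor((d-1)/2) = floor((19-1)/2) = 9

9 errors


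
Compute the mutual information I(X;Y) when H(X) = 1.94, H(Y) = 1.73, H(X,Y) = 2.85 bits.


I(X;Y) = H(X) + H(Y) - H(X,Y) = 1.94 + 1.73 - 2.85 = 0.82

0.82 bits


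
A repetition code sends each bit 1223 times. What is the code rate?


Rate = k/n = 1/1223

1/1223


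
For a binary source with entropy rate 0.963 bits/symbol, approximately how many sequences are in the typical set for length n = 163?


log2|A_typical| = nH = 163 * 0.963 = 156.969, so |A_typical| ~ 2^156.969 = 1.788e+47

1.788e+47


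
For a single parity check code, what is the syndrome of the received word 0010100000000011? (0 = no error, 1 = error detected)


Syndrome = XOR of all bits = 0 XOR 0 XOR 1 XOR 0 XOR 1 XOR 0 XOR 0 XOR 0 XOR 0 XOR 0 XOR 0 XOR 0 XOR 0 XOR 0 XOR 1 XOR 1 = 0

0


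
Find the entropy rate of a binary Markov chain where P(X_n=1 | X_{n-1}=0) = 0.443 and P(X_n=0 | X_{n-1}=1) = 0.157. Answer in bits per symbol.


Stationary distribution: pi_0 = p10/(p01+p10) = 0.2617, pi_1 = 0.7383. Entropy rate H' = pi_0*H(p01) + pi_1*H(p10) = 0.2617*0.9906 + 0.7383*0.6271 = 0.7222

0.7222 bits/symbol


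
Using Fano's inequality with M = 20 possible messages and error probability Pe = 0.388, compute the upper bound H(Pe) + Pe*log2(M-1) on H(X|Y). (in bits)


H(Pe) = -Pe*log2(Pe) - (1-Pe)*log2(1-Pe) = -0.388*log2(0.388) - 0.612*log2(0.612) = 0.529958 + 0.433539 = 0.9635. Pe*log2(M-1) = 0.388*log2(19) = 1.648196. Bound = H(Pe) + Pe*log2(M-1) = 0.529958 + 0.433539 + 1.648196 = 2.6117

2.6117 bits


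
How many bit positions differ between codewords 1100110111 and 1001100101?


Count differing positions: . ^ . ^ . ^ . . ^ . = 4 differences

4


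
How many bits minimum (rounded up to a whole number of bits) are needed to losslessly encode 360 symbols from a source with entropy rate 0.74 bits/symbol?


Minimum bits >= n * H = 360 * 0.74 = 266.4, rounded up to a whole number of bits = 267

267 bits


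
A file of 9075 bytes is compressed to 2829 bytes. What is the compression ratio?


Ratio = original / compressed = 9075 / 2829 = 3.2078

3.2078


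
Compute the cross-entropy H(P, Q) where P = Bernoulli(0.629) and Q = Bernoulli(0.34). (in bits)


H(P,Q) = -p*log2(q) - (1-p)*log2(1-q). -0.629*log2(0.34) = 0.978971; -0.371*log2(0.66) = 0.222400. H(P,Q) = 0.978971 + 0.222400 = 1.2014

1.2014 bits


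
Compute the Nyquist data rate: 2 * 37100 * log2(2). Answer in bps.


Rate = 2 * B * log2(M) = 2 * 37100 * 1.0 = 74200.0

74200.0 bps


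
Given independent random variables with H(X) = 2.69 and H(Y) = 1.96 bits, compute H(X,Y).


For independent variables, H(X,Y) = H(X) + H(Y) = 2.69 + 1.96 = 4.65

4.65 bits


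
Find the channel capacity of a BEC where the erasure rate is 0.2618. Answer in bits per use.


C = 1 - epsilon = 1 - 0.2618 = 0.7382

0.7382 bits


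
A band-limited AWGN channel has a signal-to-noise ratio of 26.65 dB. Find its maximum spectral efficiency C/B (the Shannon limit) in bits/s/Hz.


SNR_linear = 10^(26.65/10) = 462.381; C/B = log2(1 + SNR_linear) = log2(1 + 462.381) = 8.8561

8.8561 bits/s/Hz


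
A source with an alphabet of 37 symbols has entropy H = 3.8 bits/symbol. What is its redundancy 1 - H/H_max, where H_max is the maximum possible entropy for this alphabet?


H_max = log2(K) = log2(37) = 5.2095 bits/symbol. Redundancy = 1 - H/H_max = 1 - 3.8/5.2095 = 1 - 0.7294 = 0.2706

0.2706


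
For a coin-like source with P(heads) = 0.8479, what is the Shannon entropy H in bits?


H = -p*log2(p) - (1-p)*log2(1-p). -0.8479*log2(0.8479) = 0.201829; -0.1521*log2(0.1521) = 0.413242. H = 0.201829 + 0.413242 = 0.6151

0.6151 bits


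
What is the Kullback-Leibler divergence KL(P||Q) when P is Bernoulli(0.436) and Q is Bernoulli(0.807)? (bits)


KL = p*log2(p/q) + (1-p)*log2((1-p)/(1-q)) = 0.436*log2(0.436/0.807) + 0.564*log2(0.564/0.193) = 0.4853

0.4853 bits


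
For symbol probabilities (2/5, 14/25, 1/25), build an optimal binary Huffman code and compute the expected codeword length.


Huffman construction (repeatedly merge the two least-probable nodes; each merge adds 1 bit to every symbol beneath it): 1/25 + 2/5 = 11/25; 11/25 + 14/25 = 1. Resulting codeword lengths (in the order the probabilities were given): (2, 1, 2). L_avg = sum(p_i * l_i) = 2/5*2 + 14/25*1 + 1/25*2 = 36/25 = 1.44

1.44 bits


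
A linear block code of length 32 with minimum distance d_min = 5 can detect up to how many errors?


Detection capability = d_min - 1 = 5 - 1 = 4

4 errors


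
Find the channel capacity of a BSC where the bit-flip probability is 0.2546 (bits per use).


H(p) = -p*log2(p) - (1-p)*log2(1-p) = -0.2546*log2(0.2546) - 0.7454*log2(0.7454) = 0.502503 + 0.315985 = 0.8185. C = 1 - H(p) = 1 - 0.8185 = 0.1815

0.1815 bits


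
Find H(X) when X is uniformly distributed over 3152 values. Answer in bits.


H = log2(n) = log2(3152) = 11.6221

11.6221 bits


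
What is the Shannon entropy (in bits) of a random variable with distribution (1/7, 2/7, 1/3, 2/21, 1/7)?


H = -sum(p_i * log2(p_i)). Terms: -(1/7)*log2(1/7) = 0.401051; -(2/7)*log2(2/7) = 0.516387; -(1/3)*log2(1/3) = 0.528321; -(2/21)*log2(2/21) = 0.323078; -(1/7)*log2(1/7) = 0.401051. H = 0.401051 + 0.516387 + 0.528321 + 0.323078 + 0.401051 = 2.1699

2.1699 bits


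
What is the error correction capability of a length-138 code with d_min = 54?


Correction capability = floor((d-1)/2) = floor((54-1)/2) = 26

26 errors


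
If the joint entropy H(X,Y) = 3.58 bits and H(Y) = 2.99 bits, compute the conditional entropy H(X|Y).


H(X|Y) = H(X,Y) - H(Y) = 3.58 - 2.99 = 0.59

0.59 bits


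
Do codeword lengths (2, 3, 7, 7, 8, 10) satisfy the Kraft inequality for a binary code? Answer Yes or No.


Kraft sum = sum(2^(-l_i)) = 0.3955, need <= 1. Result: satisfied (a binary prefix-free code with these lengths exists)

Yes


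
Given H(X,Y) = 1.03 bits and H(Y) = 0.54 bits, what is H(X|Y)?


H(X|Y) = H(X,Y) - H(Y) = 1.03 - 0.54 = 0.49

0.49 bits


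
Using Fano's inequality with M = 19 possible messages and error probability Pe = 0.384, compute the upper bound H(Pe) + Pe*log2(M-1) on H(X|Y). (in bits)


H(Pe) = -Pe*log2(Pe) - (1-Pe)*log2(1-Pe) = -0.384*log2(0.384) - 0.616*log2(0.616) = 0.530236 + 0.430583 = 0.9608. Pe*log2(M-1) = 0.384*log2(18) = 1.601251. Bound = H(Pe) + Pe*log2(M-1) = 0.530236 + 0.430583 + 1.601251 = 2.5621

2.5621 bits


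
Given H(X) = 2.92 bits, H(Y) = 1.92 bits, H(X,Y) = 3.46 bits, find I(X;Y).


I(X;Y) = H(X) + H(Y) - H(X,Y) = 2.92 + 1.92 - 3.46 = 1.38

1.38 bits


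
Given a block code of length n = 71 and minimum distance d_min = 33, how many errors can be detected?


Detection capability = d_min - 1 = 33 - 1 = 32

32 errors


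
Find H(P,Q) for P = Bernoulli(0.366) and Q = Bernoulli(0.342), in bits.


H(P,Q) = -p*log2(q) - (1-p)*log2(1-q). -0.366*log2(0.342) = 0.566543; -0.634*log2(0.658) = 0.382835. H(P,Q) = 0.566543 + 0.382835 = 0.9494

0.9494 bits


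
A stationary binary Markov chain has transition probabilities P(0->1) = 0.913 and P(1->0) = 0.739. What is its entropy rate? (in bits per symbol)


Stationary distribution: pi_0 = p10/(p01+p10) = 0.4473, pi_1 = 0.5527. Entropy rate H' = pi_0*H(p01) + pi_1*H(p10) = 0.4473*0.4264 + 0.5527*0.8283 = 0.6485

0.6485 bits/symbol


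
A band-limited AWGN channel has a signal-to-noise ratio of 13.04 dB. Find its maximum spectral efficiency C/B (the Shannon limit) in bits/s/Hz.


SNR_linear = 10^(13.04/10) = 20.1372; C/B = log2(1 + SNR_linear) = log2(1 + 20.1372) = 4.4017

4.4017 bits/s/Hz


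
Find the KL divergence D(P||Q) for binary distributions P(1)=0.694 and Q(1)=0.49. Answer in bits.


KL = p*log2(p/q) + (1-p)*log2((1-p)/(1-q)) = 0.694*log2(0.694/0.49) + 0.306*log2(0.306/0.51) = 0.123

0.123 bits


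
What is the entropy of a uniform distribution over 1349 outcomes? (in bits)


H = log2(n) = log2(1349) = 10.3977

10.3977 bits


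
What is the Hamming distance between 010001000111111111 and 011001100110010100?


Count differing positions: . . ^ . . . ^ . . . . ^ ^ . ^ . ^ ^ = 7 differences

7


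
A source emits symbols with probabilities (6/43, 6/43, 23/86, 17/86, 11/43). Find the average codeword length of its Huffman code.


Huffman construction (repeatedly merge the two least-probable nodes; each merge adds 1 bit to every symbol beneath it): 6/43 + 6/43 = 12/43; 17/86 + 11/43 = 39/86; 23/86 + 12/43 = 47/86; 39/86 + 47/86 = 1. Resulting codeword lengths (in the order the probabilities were given): (3, 3, 2, 2, 2). L_avg = sum(p_i * l_i) = 6/43*3 + 6/43*3 + 23/86*2 + 17/86*2 + 11/43*2 = 98/43 = 2.2791

2.2791 bits


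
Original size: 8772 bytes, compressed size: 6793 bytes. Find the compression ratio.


Ratio = original / compressed = 8772 / 6793 = 1.2913

1.2913


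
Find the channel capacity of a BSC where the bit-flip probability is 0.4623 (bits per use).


H(p) = -p*log2(p) - (1-p)*log2(1-p) = -0.4623*log2(0.4623) - 0.5377*log2(0.5377) = 0.514586 + 0.481310 = 0.9959. C = 1 - H(p) = 1 - 0.9959 = 0.0041

0.0041 bits


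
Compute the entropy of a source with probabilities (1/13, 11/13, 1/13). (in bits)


H = -sum(p_i * log2(p_i)). Terms: -(1/13)*log2(1/13) = 0.284649; -(11/13)*log2(11/13) = 0.203930; -(1/13)*log2(1/13) = 0.284649. H = 0.284649 + 0.203930 + 0.284649 = 0.7732

0.7732 bits


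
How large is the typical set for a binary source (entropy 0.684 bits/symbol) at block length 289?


log2|A_typical| = nH = 289 * 0.684 = 197.676, so |A_typical| ~ 2^197.676 = 3.209e+59

3.209e+59


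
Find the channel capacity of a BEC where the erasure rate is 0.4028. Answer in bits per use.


C = 1 - epsilon = 1 - 0.4028 = 0.5972

0.5972 bits


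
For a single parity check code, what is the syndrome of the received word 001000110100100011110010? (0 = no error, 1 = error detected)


Syndrome = XOR of all bits = 0 XOR 0 XOR 1 XOR 0 XOR 0 XOR 0 XOR 1 XOR 1 XOR 0 XOR 1 XOR 0 XOR 0 XOR 1 XOR 0 XOR 0 XOR 0 XOR 1 XOR 1 XOR 1 XOR 1 XOR 0 XOR 0 XOR 1 XOR 0 = 0

0


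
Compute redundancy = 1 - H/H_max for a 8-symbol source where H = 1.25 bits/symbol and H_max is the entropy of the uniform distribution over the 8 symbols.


H_max = log2(K) = log2(8) = 3.0 bits/symbol. Redundancy = 1 - H/H_max = 1 - 1.25/3.0 = 1 - 0.4167 = 0.5833

0.5833


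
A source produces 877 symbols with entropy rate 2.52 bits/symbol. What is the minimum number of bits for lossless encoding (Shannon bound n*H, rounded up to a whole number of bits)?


Minimum bits >= n * H = 877 * 2.52 = 2210.04, rounded up to a whole number of bits = 2211

2211 bits


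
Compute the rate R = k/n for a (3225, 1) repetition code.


Rate = k/n = 1/3225

1/3225


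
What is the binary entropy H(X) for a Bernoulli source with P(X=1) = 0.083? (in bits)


H = -p*log2(p) - (1-p)*log2(1-p). -0.083*log2(0.083) = 0.298032; -0.917*log2(0.917) = 0.114631. H = 0.298032 + 0.114631 = 0.4127

0.4127 bits


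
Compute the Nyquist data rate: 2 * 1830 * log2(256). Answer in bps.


Rate = 2 * B * log2(M) = 2 * 1830 * 8.0 = 29280.0

29280.0 bps


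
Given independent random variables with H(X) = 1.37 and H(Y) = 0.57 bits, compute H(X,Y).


For independent variables, H(X,Y) = H(X) + H(Y) = 1.37 + 0.57 = 1.94

1.94 bits


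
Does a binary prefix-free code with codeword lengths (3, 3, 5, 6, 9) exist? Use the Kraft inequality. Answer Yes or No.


Kraft sum = sum(2^(-l_i)) = 0.2988, need <= 1. Result: satisfied (a binary prefix-free code with these lengths exists)

Yes


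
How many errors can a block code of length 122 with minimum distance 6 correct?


Correction capability = floor((d-1)/2) = floor((6-1)/2) = 2

2 errors


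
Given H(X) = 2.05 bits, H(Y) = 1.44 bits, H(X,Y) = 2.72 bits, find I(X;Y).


I(X;Y) = H(X) + H(Y) - H(X,Y) = 2.05 + 1.44 - 2.72 = 0.77

0.77 bits


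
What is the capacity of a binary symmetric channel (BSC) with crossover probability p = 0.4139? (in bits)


H(p) = -p*log2(p) - (1-p)*log2(1-p) = -0.4139*log2(0.4139) - 0.5861*log2(0.5861) = 0.526748 + 0.451755 = 0.9785. C = 1 - H(p) = 1 - 0.9785 = 0.0215

0.0215 bits


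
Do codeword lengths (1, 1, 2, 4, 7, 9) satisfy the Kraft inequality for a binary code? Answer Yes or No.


Kraft sum = sum(2^(-l_i)) = 1.3223, need <= 1. Result: violated (a binary prefix-free code with these lengths cannot exist)

No


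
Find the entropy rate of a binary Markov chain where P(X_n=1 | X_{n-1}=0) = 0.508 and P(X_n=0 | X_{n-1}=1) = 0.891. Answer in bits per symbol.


Stationary distribution: pi_0 = p10/(p01+p10) = 0.6369, pi_1 = 0.3631. Entropy rate H' = pi_0*H(p01) + pi_1*H(p10) = 0.6369*0.9998 + 0.3631*0.4969 = 0.8172

0.8172 bits/symbol


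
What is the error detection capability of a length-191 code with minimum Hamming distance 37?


Detection capability = d_min - 1 = 37 - 1 = 36

36 errors


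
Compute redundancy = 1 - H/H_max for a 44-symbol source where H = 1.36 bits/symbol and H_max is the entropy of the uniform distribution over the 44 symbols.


H_max = log2(K) = log2(44) = 5.4594 bits/symbol. Redundancy = 1 - H/H_max = 1 - 1.36/5.4594 = 1 - 0.2491 = 0.7509

0.7509


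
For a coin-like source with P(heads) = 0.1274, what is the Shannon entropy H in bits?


H = -p*log2(p) - (1-p)*log2(1-p). -0.1274*log2(0.1274) = 0.378705; -0.8726*log2(0.8726) = 0.171560. H = 0.378705 + 0.171560 = 0.5503

0.5503 bits


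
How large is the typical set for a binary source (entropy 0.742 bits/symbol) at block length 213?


log2|A_typical| = nH = 213 * 0.742 = 158.046, so |A_typical| ~ 2^158.046 = 3.772e+47

3.772e+47


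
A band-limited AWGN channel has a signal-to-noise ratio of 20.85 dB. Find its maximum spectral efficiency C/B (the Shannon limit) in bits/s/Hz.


SNR_linear = 10^(20.85/10) = 121.6186; C/B = log2(1 + SNR_linear) = log2(1 + 121.6186) = 6.938

6.938 bits/s/Hz


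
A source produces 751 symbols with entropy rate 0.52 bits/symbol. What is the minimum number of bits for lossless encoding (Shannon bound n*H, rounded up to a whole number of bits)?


Minimum bits >= n * H = 751 * 0.52 = 390.52, rounded up to a whole number of bits = 391

391 bits


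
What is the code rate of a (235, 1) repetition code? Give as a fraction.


Rate = k/n = 1/235

1/235


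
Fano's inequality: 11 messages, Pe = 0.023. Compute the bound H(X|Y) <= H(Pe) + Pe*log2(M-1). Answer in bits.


H(Pe) = -Pe*log2(Pe) - (1-Pe)*log2(1-Pe) = -0.023*log2(0.023) - 0.977*log2(0.977) = 0.125171 + 0.032797 = 0.158. Pe*log2(M-1) = 0.023*log2(10) = 0.076404. Bound = H(Pe) + Pe*log2(M-1) = 0.125171 + 0.032797 + 0.076404 = 0.2344

0.2344 bits


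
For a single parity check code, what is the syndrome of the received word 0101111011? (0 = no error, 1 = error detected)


Syndrome = XOR of all bits = 0 XOR 1 XOR 0 XOR 1 XOR 1 XOR 1 XOR 1 XOR 0 XOR 1 XOR 1 = 1

1


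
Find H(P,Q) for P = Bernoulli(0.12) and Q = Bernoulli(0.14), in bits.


H(P,Q) = -p*log2(q) - (1-p)*log2(1-q). -0.12*log2(0.14) = 0.340380; -0.88*log2(0.86) = 0.191480. H(P,Q) = 0.340380 + 0.191480 = 0.5319

0.5319 bits


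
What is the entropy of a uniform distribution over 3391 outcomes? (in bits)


H = log2(n) = log2(3391) = 11.7275

11.7275 bits


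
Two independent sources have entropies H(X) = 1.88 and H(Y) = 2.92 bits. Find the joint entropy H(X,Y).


For independent variables, H(X,Y) = H(X) + H(Y) = 1.88 + 2.92 = 4.8

4.8 bits


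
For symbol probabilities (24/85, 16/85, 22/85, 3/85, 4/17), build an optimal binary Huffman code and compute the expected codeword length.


Huffman construction (repeatedly merge the two least-probable nodes; each merge adds 1 bit to every symbol beneath it): 3/85 + 16/85 = 19/85; 19/85 + 4/17 = 39/85; 22/85 + 24/85 = 46/85; 39/85 + 46/85 = 1. Resulting codeword lengths (in the order the probabilities were given): (2, 3, 2, 3, 2). L_avg = sum(p_i * l_i) = 24/85*2 + 16/85*3 + 22/85*2 + 3/85*3 + 4/17*2 = 189/85 = 2.2235

2.2235 bits


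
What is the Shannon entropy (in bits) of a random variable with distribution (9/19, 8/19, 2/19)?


H = -sum(p_i * log2(p_i)). Terms: -(9/19)*log2(9/19) = 0.510633; -(8/19)*log2(8/19) = 0.525443; -(2/19)*log2(2/19) = 0.341887. H = 0.510633 + 0.525443 + 0.341887 = 1.378

1.378 bits


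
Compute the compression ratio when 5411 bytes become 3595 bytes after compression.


Ratio = original / compressed = 5411 / 3595 = 1.5051

1.5051


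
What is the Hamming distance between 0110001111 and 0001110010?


Count differing positions: . ^ ^ ^ ^ ^ ^ ^ . ^ = 8 differences

8


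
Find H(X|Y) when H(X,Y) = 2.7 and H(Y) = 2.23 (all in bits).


H(X|Y) = H(X,Y) - H(Y) = 2.7 - 2.23 = 0.47

0.47 bits


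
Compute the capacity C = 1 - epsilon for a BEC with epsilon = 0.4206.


C = 1 - epsilon = 1 - 0.4206 = 0.5794

0.5794 bits


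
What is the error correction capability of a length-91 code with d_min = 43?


Correction capability = floor((d-1)/2) = floor((43-1)/2) = 21

21 errors


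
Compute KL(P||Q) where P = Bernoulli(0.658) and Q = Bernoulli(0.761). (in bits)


KL = p*log2(p/q) + (1-p)*log2((1-p)/(1-q)) = 0.658*log2(0.658/0.761) + 0.342*log2(0.342/0.239) = 0.0388

0.0388 bits


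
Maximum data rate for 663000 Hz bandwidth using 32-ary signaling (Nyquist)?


Rate = 2 * B * log2(M) = 2 * 663000 * 5.0 = 6630000.0

6630000.0 bps


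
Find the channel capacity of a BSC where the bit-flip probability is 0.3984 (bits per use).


H(p) = -p*log2(p) - (1-p)*log2(1-p) = -0.3984*log2(0.3984) - 0.6016*log2(0.6016) = 0.528960 + 0.441047 = 0.97. C = 1 - H(p) = 1 - 0.97 = 0.03

0.03 bits


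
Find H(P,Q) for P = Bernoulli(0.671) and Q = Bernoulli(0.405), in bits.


H(P,Q) = -p*log2(q) - (1-p)*log2(1-q). -0.671*log2(0.405) = 0.874988; -0.329*log2(0.595) = 0.246434. H(P,Q) = 0.874988 + 0.246434 = 1.1214

1.1214 bits


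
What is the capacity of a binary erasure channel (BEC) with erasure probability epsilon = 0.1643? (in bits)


C = 1 - epsilon = 1 - 0.1643 = 0.8357

0.8357 bits


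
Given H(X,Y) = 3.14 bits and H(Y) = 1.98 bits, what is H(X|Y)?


H(X|Y) = H(X,Y) - H(Y) = 3.14 - 1.98 = 1.16

1.16 bits


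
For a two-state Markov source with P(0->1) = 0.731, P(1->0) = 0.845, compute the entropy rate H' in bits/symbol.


Stationary distribution: pi_0 = p10/(p01+p10) = 0.5362, pi_1 = 0.4638. Entropy rate H' = pi_0*H(p01) + pi_1*H(p10) = 0.5362*0.84 + 0.4638*0.6222 = 0.739

0.739 bits/symbol


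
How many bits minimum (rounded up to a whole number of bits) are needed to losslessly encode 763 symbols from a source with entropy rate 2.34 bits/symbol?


Minimum bits >= n * H = 763 * 2.34 = 1785.42, rounded up to a whole number of bits = 1786

1786 bits


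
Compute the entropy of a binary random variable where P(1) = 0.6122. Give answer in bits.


H = -p*log2(p) - (1-p)*log2(1-p). -0.6122*log2(0.6122) = 0.433392; -0.3878*log2(0.3878) = 0.529973. H = 0.433392 + 0.529973 = 0.9634

0.9634 bits


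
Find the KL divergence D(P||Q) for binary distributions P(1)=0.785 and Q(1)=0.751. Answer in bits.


KL = p*log2(p/q) + (1-p)*log2((1-p)/(1-q)) = 0.785*log2(0.785/0.751) + 0.215*log2(0.215/0.249) = 0.0046

0.0046 bits


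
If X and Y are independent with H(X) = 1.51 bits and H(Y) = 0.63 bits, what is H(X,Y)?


For independent variables, H(X,Y) = H(X) + H(Y) = 1.51 + 0.63 = 2.14

2.14 bits


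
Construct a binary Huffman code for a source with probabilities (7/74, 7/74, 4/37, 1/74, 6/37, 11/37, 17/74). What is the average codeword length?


Huffman construction (repeatedly merge the two least-probable nodes; each merge adds 1 bit to every symbol beneath it): 1/74 + 7/74 = 4/37; 7/74 + 4/37 = 15/74; 4/37 + 6/37 = 10/37; 15/74 + 17/74 = 16/37; 10/37 + 11/37 = 21/37; 16/37 + 21/37 = 1. Resulting codeword lengths (in the order the probabilities were given): (4, 3, 3, 4, 3, 2, 2). L_avg = sum(p_i * l_i) = 7/74*4 + 7/74*3 + 4/37*3 + 1/74*4 + 6/37*3 + 11/37*2 + 17/74*2 = 191/74 = 2.5811

2.5811 bits


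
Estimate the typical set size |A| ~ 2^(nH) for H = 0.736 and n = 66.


log2|A_typical| = nH = 66 * 0.736 = 48.576, so |A_typical| ~ 2^48.576 = 4.196e+14

4.196e+14


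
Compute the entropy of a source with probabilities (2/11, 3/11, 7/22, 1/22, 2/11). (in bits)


H = -sum(p_i * log2(p_i)). Terms: -(2/11)*log2(2/11) = 0.447169; -(3/11)*log2(3/11) = 0.511219; -(7/22)*log2(7/22) = 0.525661; -(1/22)*log2(1/22) = 0.202701; -(2/11)*log2(2/11) = 0.447169. H = 0.447169 + 0.511219 + 0.525661 + 0.202701 + 0.447169 = 2.1339

2.1339 bits


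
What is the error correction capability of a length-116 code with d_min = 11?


Correction capability = floor((d-1)/2) = floor((11-1)/2) = 5

5 errors


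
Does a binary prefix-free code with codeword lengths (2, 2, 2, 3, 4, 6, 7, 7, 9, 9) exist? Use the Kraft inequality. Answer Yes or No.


Kraft sum = sum(2^(-l_i)) = 0.9727, need <= 1. Result: satisfied (a binary prefix-free code with these lengths exists)

Yes


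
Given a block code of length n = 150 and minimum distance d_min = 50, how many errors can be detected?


Detection capability = d_min - 1 = 50 - 1 = 49

49 errors


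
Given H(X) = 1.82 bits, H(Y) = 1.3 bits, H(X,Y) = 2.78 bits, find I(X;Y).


I(X;Y) = H(X) + H(Y) - H(X,Y) = 1.82 + 1.3 - 2.78 = 0.34

0.34 bits


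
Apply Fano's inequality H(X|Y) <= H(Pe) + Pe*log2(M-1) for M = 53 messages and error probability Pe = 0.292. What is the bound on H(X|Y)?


H(Pe) = -Pe*log2(Pe) - (1-Pe)*log2(1-Pe) = -0.292*log2(0.292) - 0.708*log2(0.708) = 0.518580 + 0.352711 = 0.8713. Pe*log2(M-1) = 0.292*log2(52) = 1.664528. Bound = H(Pe) + Pe*log2(M-1) = 0.518580 + 0.352711 + 1.664528 = 2.5358

2.5358 bits


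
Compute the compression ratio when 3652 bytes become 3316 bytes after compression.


Ratio = original / compressed = 3652 / 3316 = 1.1013

1.1013


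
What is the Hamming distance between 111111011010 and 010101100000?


Count differing positions: ^ . ^ . ^ . ^ ^ ^ . ^ . = 7 differences

7


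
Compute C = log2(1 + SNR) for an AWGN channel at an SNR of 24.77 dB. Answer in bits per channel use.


SNR_linear = 10^(24.77/10) = 299.9163; C = log2(1 + SNR_linear) = log2(1 + 299.9163) = 8.2332

8.2332 bits/channel use


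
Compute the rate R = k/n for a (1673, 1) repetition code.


Rate = k/n = 1/1673

1/1673


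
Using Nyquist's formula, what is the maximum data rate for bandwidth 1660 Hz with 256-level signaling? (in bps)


Rate = 2 * B * log2(M) = 2 * 1660 * 8.0 = 26560.0

26560.0 bps


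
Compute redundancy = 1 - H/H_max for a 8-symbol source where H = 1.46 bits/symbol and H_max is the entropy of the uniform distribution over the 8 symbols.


H_max = log2(K) = log2(8) = 3.0 bits/symbol. Redundancy = 1 - H/H_max = 1 - 1.46/3.0 = 1 - 0.4867 = 0.5133

0.5133


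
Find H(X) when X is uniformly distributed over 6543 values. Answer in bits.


H = log2(n) = log2(6543) = 12.6757

12.6757 bits


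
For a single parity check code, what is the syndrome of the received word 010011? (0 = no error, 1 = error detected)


Syndrome = XOR of all bits = 0 XOR 1 XOR 0 XOR 0 XOR 1 XOR 1 = 1

1


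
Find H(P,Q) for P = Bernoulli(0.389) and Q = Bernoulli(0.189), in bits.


H(P,Q) = -p*log2(q) - (1-p)*log2(1-q). -0.389*log2(0.189) = 0.934978; -0.611*log2(0.811) = 0.184660. H(P,Q) = 0.934978 + 0.184660 = 1.1196

1.1196 bits


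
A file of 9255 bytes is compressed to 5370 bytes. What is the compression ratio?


Ratio = original / compressed = 9255 / 5370 = 1.7235

1.7235


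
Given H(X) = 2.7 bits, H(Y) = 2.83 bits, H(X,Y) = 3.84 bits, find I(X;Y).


I(X;Y) = H(X) + H(Y) - H(X,Y) = 2.7 + 2.83 - 3.84 = 1.69

1.69 bits


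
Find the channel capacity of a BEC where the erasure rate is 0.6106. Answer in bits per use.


C = 1 - epsilon = 1 - 0.6106 = 0.3894

0.3894 bits


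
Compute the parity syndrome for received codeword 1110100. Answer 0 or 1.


Syndrome = XOR of all bits = 1 XOR 1 XOR 1 XOR 0 XOR 1 XOR 0 XOR 0 = 0

0


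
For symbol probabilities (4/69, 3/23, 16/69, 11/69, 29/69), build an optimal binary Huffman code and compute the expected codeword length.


Huffman construction (repeatedly merge the two least-probable nodes; each merge adds 1 bit to every symbol beneath it): 4/69 + 3/23 = 13/69; 11/69 + 13/69 = 8/23; 16/69 + 8/23 = 40/69; 29/69 + 40/69 = 1. Resulting codeword lengths (in the order the probabilities were given): (4, 4, 2, 3, 1). L_avg = sum(p_i * l_i) = 4/69*4 + 3/23*4 + 16/69*2 + 11/69*3 + 29/69*1 = 146/69 = 2.1159

2.1159 bits


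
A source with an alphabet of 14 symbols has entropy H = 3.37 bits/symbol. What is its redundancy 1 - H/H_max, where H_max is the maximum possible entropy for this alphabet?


H_max = log2(K) = log2(14) = 3.8074 bits/symbol. Redundancy = 1 - H/H_max = 1 - 3.37/3.8074 = 1 - 0.8851 = 0.1149

0.1149


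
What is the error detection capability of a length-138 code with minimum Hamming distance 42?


Detection capability = d_min - 1 = 42 - 1 = 41

41 errors


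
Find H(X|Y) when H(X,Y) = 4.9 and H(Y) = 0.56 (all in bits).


H(X|Y) = H(X,Y) - H(Y) = 4.9 - 0.56 = 4.34

4.34 bits


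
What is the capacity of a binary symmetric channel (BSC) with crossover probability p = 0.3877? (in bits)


H(p) = -p*log2(p) - (1-p)*log2(1-p) = -0.3877*log2(0.3877) - 0.6123*log2(0.6123) = 0.529981 + 0.433318 = 0.9633. C = 1 - H(p) = 1 - 0.9633 = 0.0367

0.0367 bits


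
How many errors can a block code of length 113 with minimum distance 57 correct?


Correction capability = floor((d-1)/2) = floor((57-1)/2) = 28

28 errors


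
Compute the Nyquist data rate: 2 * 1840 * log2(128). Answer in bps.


Rate = 2 * B * log2(M) = 2 * 1840 * 7.0 = 25760.0

25760.0 bps


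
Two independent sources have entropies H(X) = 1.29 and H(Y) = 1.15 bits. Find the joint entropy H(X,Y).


For independent variables, H(X,Y) = H(X) + H(Y) = 1.29 + 1.15 = 2.44

2.44 bits


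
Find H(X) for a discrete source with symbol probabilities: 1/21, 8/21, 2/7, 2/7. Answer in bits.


H = -sum(p_i * log2(p_i)). Terms: -(1/21)*log2(1/21) = 0.209158; -(8/21)*log2(8/21) = 0.530407; -(2/7)*log2(2/7) = 0.516387; -(2/7)*log2(2/7) = 0.516387. H = 0.209158 + 0.530407 + 0.516387 + 0.516387 = 1.7723

1.7723 bits


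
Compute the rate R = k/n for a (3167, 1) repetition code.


Rate = k/n = 1/3167

1/3167


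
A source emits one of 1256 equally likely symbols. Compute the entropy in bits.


H = log2(n) = log2(1256) = 10.2946

10.2946 bits


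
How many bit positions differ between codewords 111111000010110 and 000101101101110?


Count differing positions: ^ ^ ^ . ^ . ^ . ^ ^ ^ ^ . . . = 9 differences

9


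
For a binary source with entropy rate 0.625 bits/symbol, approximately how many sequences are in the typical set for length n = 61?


log2|A_typical| = nH = 61 * 0.625 = 38.125, so |A_typical| ~ 2^38.125 = 2.998e+11

2.998e+11


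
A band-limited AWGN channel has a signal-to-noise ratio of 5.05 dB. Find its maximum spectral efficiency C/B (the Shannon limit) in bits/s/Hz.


SNR_linear = 10^(5.05/10) = 3.1989; C/B = log2(1 + SNR_linear) = log2(1 + 3.1989) = 2.07

2.07 bits/s/Hz


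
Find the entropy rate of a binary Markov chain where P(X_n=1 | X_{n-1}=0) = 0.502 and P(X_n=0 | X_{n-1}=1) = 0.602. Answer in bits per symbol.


Stationary distribution: pi_0 = p10/(p01+p10) = 0.5453, pi_1 = 0.4547. Entropy rate H' = pi_0*H(p01) + pi_1*H(p10) = 0.5453*1.0 + 0.4547*0.9698 = 0.9862

0.9862 bits/symbol


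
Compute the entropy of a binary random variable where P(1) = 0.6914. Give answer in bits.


H = -p*log2(p) - (1-p)*log2(1-p). -0.6914*log2(0.6914) = 0.368107; -0.3086*log2(0.3086) = 0.523444. H = 0.368107 + 0.523444 = 0.8916

0.8916 bits


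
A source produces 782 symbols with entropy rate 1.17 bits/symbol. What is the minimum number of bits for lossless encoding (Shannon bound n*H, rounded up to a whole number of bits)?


Minimum bits >= n * H = 782 * 1.17 = 914.94, rounded up to a whole number of bits = 915

915 bits


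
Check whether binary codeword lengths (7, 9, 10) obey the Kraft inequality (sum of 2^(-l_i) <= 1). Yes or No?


Kraft sum = sum(2^(-l_i)) = 0.0107, need <= 1. Result: satisfied (a binary prefix-free code with these lengths exists)

Yes


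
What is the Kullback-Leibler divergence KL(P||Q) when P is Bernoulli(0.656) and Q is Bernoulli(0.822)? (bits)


KL = p*log2(p/q) + (1-p)*log2((1-p)/(1-q)) = 0.656*log2(0.656/0.822) + 0.344*log2(0.344/0.178) = 0.1135

0.1135 bits


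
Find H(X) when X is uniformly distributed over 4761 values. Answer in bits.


H = log2(n) = log2(4761) = 12.217

12.217 bits


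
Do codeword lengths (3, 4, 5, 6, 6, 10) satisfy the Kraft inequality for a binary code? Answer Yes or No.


Kraft sum = sum(2^(-l_i)) = 0.251, need <= 1. Result: satisfied (a binary prefix-free code with these lengths exists)

Yes


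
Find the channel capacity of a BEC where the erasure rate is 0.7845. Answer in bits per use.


C = 1 - epsilon = 1 - 0.7845 = 0.2155

0.2155 bits


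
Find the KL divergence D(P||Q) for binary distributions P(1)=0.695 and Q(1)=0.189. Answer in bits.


KL = p*log2(p/q) + (1-p)*log2((1-p)/(1-q)) = 0.695*log2(0.695/0.189) + 0.305*log2(0.305/0.811) = 0.8753

0.8753 bits


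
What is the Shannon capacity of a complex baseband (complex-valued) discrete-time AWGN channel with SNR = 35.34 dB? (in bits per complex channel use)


SNR_linear = 10^(35.34/10) = 3419.7944; C = log2(1 + SNR_linear) = log2(1 + 3419.7944) = 11.7401

11.7401 bits/channel use


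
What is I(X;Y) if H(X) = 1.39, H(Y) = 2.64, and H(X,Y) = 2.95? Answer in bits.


I(X;Y) = H(X) + H(Y) - H(X,Y) = 1.39 + 2.64 - 2.95 = 1.08

1.08 bits


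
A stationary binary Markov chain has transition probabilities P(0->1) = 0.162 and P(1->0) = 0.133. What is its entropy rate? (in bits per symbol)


Stationary distribution: pi_0 = p10/(p01+p10) = 0.4508, pi_1 = 0.5492. Entropy rate H' = pi_0*H(p01) + pi_1*H(p10) = 0.4508*0.6391 + 0.5492*0.5656 = 0.5987

0.5987 bits/symbol


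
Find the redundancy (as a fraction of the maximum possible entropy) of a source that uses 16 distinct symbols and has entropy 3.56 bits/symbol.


H_max = log2(K) = log2(16) = 4.0 bits/symbol. Redundancy = 1 - H/H_max = 1 - 3.56/4.0 = 1 - 0.89 = 0.11

0.11


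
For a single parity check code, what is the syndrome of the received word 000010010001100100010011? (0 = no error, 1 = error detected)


Syndrome = XOR of all bits = 0 XOR 0 XOR 0 XOR 0 XOR 1 XOR 0 XOR 0 XOR 1 XOR 0 XOR 0 XOR 0 XOR 1 XOR 1 XOR 0 XOR 0 XOR 1 XOR 0 XOR 0 XOR 0 XOR 1 XOR 0 XOR 0 XOR 1 XOR 1 = 0

0


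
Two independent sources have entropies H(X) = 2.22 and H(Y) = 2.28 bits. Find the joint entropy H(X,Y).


For independent variables, H(X,Y) = H(X) + H(Y) = 2.22 + 2.28 = 4.5

4.5 bits


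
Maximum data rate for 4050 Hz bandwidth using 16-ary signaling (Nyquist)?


Rate = 2 * B * log2(M) = 2 * 4050 * 4.0 = 32400.0

32400.0 bps


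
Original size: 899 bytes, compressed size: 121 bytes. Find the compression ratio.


Ratio = original / compressed = 899 / 121 = 7.4298

7.4298


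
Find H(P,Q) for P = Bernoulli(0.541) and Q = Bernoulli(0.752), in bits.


H(P,Q) = -p*log2(q) - (1-p)*log2(1-q). -0.541*log2(0.752) = 0.222457; -0.459*log2(0.248) = 0.923319. H(P,Q) = 0.222457 + 0.923319 = 1.1458

1.1458 bits


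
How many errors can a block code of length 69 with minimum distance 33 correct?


Correction capability = floor((d-1)/2) = floor((33-1)/2) = 16

16 errors


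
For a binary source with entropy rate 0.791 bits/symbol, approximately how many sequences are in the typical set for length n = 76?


log2|A_typical| = nH = 76 * 0.791 = 60.116, so |A_typical| ~ 2^60.116 = 1.249e+18

1.249e+18


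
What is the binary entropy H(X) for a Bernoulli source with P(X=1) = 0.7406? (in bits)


H = -p*log2(p) - (1-p)*log2(1-p). -0.7406*log2(0.7406) = 0.320853; -0.2594*log2(0.2594) = 0.504987. H = 0.320853 + 0.504987 = 0.8258

0.8258 bits


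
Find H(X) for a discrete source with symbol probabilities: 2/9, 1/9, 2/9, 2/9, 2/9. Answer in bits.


H = -sum(p_i * log2(p_i)). Terms: -(2/9)*log2(2/9) = 0.482206; -(1/9)*log2(1/9) = 0.352214; -(2/9)*log2(2/9) = 0.482206; -(2/9)*log2(2/9) = 0.482206; -(2/9)*log2(2/9) = 0.482206. H = 0.482206 + 0.352214 + 0.482206 + 0.482206 + 0.482206 = 2.281

2.281 bits


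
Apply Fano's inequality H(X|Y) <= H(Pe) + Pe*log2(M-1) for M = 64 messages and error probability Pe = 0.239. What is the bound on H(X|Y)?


H(Pe) = -Pe*log2(Pe) - (1-Pe)*log2(1-Pe) = -0.239*log2(0.239) - 0.761*log2(0.761) = 0.493515 + 0.299858 = 0.7934. Pe*log2(M-1) = 0.239*log2(63) = 1.428570. Bound = H(Pe) + Pe*log2(M-1) = 0.493515 + 0.299858 + 1.428570 = 2.2219

2.2219 bits


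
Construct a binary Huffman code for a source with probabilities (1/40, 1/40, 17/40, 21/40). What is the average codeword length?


Huffman construction (repeatedly merge the two least-probable nodes; each merge adds 1 bit to every symbol beneath it): 1/40 + 1/40 = 1/20; 1/20 + 17/40 = 19/40; 19/40 + 21/40 = 1. Resulting codeword lengths (in the order the probabilities were given): (3, 3, 2, 1). L_avg = sum(p_i * l_i) = 1/40*3 + 1/40*3 + 17/40*2 + 21/40*1 = 61/40 = 1.525

1.525 bits


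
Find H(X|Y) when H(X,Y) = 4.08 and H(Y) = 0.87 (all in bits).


H(X|Y) = H(X,Y) - H(Y) = 4.08 - 0.87 = 3.21

3.21 bits


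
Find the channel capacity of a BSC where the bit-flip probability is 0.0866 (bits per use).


H(p) = -p*log2(p) - (1-p)*log2(1-p) = -0.0866*log2(0.0866) - 0.9134*log2(0.9134) = 0.305654 + 0.119364 = 0.425. C = 1 - H(p) = 1 - 0.425 = 0.575

0.575 bits


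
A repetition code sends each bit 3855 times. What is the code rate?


Rate = k/n = 1/3855

1/3855


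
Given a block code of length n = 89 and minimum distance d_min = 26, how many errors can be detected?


Detection capability = d_min - 1 = 26 - 1 = 25

25 errors


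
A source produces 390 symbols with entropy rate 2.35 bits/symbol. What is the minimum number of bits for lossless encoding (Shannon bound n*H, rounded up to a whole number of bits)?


Minimum bits >= n * H = 390 * 2.35 = 916.5, rounded up to a whole number of bits = 917

917 bits


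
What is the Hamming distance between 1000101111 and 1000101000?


Count differing positions: . . . . . . . ^ ^ ^ = 3 differences

3


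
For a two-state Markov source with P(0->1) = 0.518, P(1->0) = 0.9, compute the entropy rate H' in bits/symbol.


Stationary distribution: pi_0 = p10/(p01+p10) = 0.6347, pi_1 = 0.3653. Entropy rate H' = pi_0*H(p01) + pi_1*H(p10) = 0.6347*0.9991 + 0.3653*0.469 = 0.8054

0.8054 bits/symbol


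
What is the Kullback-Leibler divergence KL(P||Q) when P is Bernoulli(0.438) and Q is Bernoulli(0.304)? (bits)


KL = p*log2(p/q) + (1-p)*log2((1-p)/(1-q)) = 0.438*log2(0.438/0.304) + 0.562*log2(0.562/0.696) = 0.0574

0.0574 bits


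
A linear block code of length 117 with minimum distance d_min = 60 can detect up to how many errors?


Detection capability = d_min - 1 = 60 - 1 = 59

59 errors


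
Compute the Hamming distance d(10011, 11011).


Count differing positions: . ^ . . . = 1 differences

1


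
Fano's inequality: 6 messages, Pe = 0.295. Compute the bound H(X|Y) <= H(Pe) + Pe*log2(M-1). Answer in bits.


H(Pe) = -Pe*log2(Pe) - (1-Pe)*log2(1-Pe) = -0.295*log2(0.295) - 0.705*log2(0.705) = 0.519558 + 0.355535 = 0.8751. Pe*log2(M-1) = 0.295*log2(5) = 0.684969. Bound = H(Pe) + Pe*log2(M-1) = 0.519558 + 0.355535 + 0.684969 = 1.5601

1.5601 bits
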